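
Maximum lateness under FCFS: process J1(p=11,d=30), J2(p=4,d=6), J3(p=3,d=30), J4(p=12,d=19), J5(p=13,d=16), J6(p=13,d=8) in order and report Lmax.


Lateness per job (L = C - d):
  J1: C=11, d=30, L=-19
  J2: C=15, d=6, L=9
  J3: C=18, d=30, L=-12
  J4: C=30, d=19, L=11
  J5: C=43, d=16, L=27
  J6: C=56, d=8, L=48
Lmax = max(-19, 9, -12, 11, 27, 48)
= 48


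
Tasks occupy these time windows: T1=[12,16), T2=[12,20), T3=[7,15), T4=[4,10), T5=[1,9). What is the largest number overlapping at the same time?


Check each time point for overlaps:
  t=7: 3 tasks active (T3, T4, T5)
Max concurrent = 3


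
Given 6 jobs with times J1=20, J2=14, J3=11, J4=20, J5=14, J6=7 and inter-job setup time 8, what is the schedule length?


Makespan = Σ processing + (n-1) × setup
= (20 + 14 + 11 + 20 + 14 + 7) + (6-1)×8
= 86 + 40
= 126 time units


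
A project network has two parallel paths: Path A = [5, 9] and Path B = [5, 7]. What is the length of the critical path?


Path A: 5 + 9 = 14
Path B: 5 + 7 = 12
Critical path = longest = max(14, 12)
= 14 (Path A)


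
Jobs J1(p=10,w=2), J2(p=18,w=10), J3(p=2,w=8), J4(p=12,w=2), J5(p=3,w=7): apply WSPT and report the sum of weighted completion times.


WSPT order (by p/w): J3 → J5 → J2 → J1 → J4
  J3: C=2, w·C=8×2=16
  J5: C=5, w·C=7×5=35
  J2: C=23, w·C=10×23=230
  J1: C=33, w·C=2×33=66
  J4: C=45, w·C=2×45=90
Σ w·C = 437
= 437


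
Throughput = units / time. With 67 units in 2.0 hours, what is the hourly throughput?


Throughput = units / time
= 67 / 2.0
= 33.5 units/hour


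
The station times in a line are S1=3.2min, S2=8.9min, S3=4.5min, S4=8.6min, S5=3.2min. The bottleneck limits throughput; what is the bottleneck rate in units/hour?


Bottleneck = longest station time
Station times: [3.2, 8.9, 4.5, 8.6, 3.2]
Max = 8.9 min
Rate = 60 / 8.9
= 6.74 units/hour (bottleneck: 8.9min)


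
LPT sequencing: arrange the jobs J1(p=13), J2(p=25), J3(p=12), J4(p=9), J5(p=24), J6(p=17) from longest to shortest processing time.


LPT: sort by longest processing time first
  J2: p=25
  J5: p=24
  J6: p=17
  J1: p=13
  J3: p=12
  J4: p=9
Order: J2 → J5 → J6 → J1 → J3 → J4


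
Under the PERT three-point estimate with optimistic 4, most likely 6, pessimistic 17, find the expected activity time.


te = (o + 4m + p) / 6
= (4 + 4×6 + 17) / 6
= (4 + 24 + 17) / 6
= 45 / 6
= 7.50


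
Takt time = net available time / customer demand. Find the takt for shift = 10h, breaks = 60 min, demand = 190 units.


Available = 10×60 - 60 = 540 min
Takt time = 540 / 190
= 2.84 min/unit


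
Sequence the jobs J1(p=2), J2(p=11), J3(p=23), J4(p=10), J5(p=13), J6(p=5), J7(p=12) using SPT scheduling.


SPT: sort by shortest processing time
  J1: p=2
  J6: p=5
  J4: p=10
  J2: p=11
  J7: p=12
  J5: p=13
  J3: p=23
Order: J1 → J6 → J4 → J2 → J7 → J5 → J3


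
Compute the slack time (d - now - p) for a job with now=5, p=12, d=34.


Slack = due - current_time - processing
= 34 - 5 - 12
= 17


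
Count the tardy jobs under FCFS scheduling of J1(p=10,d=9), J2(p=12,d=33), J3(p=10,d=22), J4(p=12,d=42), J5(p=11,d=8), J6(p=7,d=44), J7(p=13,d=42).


Completion vs due date:
  J1: C=10, d=9 → TARDY
  J2: C=22, d=33 → on time
  J3: C=32, d=22 → TARDY
  J4: C=44, d=42 → TARDY
  J5: C=55, d=8 → TARDY
  J6: C=62, d=44 → TARDY
  J7: C=75, d=42 → TARDY
Tardy jobs: J1, J3, J4, J5, J6, J7
Count = 6


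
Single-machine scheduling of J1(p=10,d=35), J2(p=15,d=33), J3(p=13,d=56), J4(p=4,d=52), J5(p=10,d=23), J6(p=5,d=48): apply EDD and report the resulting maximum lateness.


EDD order: J5 → J2 → J1 → J6 → J4 → J3
Completion and lateness:
  J5: C=10, d=23, L=10-23=-13
  J2: C=25, d=33, L=25-33=-8
  J1: C=35, d=35, L=35-35=0
  J6: C=40, d=48, L=40-48=-8
  J4: C=44, d=52, L=44-52=-8
  J3: C=57, d=56, L=57-56=1
Lmax = max(-13, -8, 0, -8, -8, 1)
= 1


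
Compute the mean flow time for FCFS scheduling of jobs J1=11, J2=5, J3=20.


Completion times:
  J1: completes at 11
  J2: completes at 16
  J3: completes at 36
Sum = 63
Average = 63/3
= 21.00


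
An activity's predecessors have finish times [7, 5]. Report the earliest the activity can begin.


ES = max of all predecessor completion times
Predecessors: [7, 5]
ES = max(7, 5)
= 7


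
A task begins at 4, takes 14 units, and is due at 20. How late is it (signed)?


Completion = 4 + 14 = 18
Lateness = C - d = 18 - 20
= -2


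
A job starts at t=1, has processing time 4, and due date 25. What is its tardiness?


Completion = start + processing = 1 + 4 = 5
Tardiness = max(0, C - d) = max(0, 5 - 25)
= max(0, -20)
= 0


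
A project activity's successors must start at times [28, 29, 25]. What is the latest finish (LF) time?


LF = min of all successor start times
Successors start at: [28, 29, 25]
LF = min(28, 29, 25)
= 25


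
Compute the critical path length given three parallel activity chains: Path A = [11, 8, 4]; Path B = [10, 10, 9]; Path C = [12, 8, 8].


Path A: 11 + 8 + 4 = 23
Path B: 10 + 10 + 9 = 29
Path C: 12 + 8 + 8 = 28
Critical path = longest = max(23, 29, 28)
= 29 (Path B)


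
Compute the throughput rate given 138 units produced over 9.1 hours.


Throughput = units / time
= 138 / 9.1
= 15.2 units/hour


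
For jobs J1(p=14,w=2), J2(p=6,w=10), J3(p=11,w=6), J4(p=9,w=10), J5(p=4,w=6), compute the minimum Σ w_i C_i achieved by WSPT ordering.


WSPT order (by p/w): J2 → J5 → J4 → J3 → J1
  J2: C=6, w·C=10×6=60
  J5: C=10, w·C=6×10=60
  J4: C=19, w·C=10×19=190
  J3: C=30, w·C=6×30=180
  J1: C=44, w·C=2×44=88
Σ w·C = 578
= 578


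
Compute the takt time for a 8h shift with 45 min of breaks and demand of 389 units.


Available = 8×60 - 45 = 435 min
Takt time = 435 / 389
= 1.12 min/unit


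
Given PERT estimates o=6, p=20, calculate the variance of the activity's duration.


σ² = ((p - o) / 6)² = (p - o)² / 36
= (20 - 6)² / 36
= 14² / 36
= 196 / 36
= 5.4444


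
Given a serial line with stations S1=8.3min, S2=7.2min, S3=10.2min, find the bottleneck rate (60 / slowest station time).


Bottleneck = longest station time
Station times: [8.3, 7.2, 10.2]
Max = 10.2 min
Rate = 60 / 10.2
= 5.88 units/hour (bottleneck: 10.2min)


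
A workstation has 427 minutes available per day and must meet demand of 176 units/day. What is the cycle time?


Cycle time = available time / demand
= 427 / 176
= 2.43 min/unit


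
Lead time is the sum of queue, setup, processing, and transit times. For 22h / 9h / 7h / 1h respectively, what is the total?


Lead time = queue + setup + processing + transit
= 22 + 9 + 7 + 1
= 39 hours


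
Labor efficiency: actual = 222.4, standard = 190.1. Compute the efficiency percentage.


Efficiency = (actual / standard) × 100
= (222.4 / 190.1) × 100
= 117.0%


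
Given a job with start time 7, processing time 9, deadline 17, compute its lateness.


Completion = 7 + 9 = 16
Lateness = C - d = 16 - 17
= -1


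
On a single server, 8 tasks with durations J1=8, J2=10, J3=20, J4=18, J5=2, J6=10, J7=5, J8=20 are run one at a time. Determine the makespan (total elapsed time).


Sequential makespan: sum all processing times
= 8 + 10 + 20 + 18 + 2 + 10 + 5 + 20
= 93 time units


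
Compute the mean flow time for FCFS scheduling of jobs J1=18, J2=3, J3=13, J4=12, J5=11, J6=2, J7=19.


Completion times:
  J1: completes at 18
  J2: completes at 21
  J3: completes at 34
  J4: completes at 46
  J5: completes at 57
  J6: completes at 59
  J7: completes at 78
Sum = 313
Average = 313/7
= 44.71


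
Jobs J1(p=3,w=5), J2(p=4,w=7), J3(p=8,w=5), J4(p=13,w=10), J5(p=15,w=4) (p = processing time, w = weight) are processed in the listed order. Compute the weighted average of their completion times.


Completion times:
  J1: C=3, w×C=5×3=15
  J2: C=7, w×C=7×7=49
  J3: C=15, w×C=5×15=75
  J4: C=28, w×C=10×28=280
  J5: C=43, w×C=4×43=172
Sum w×C = 591
Sum w = 31
Weighted avg = 591/31
= 19.06


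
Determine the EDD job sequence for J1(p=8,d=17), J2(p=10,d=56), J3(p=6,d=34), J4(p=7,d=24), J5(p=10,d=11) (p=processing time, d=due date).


EDD: sort by earliest due date
  J5: d=11, p=10
  J1: d=17, p=8
  J4: d=24, p=7
  J3: d=34, p=6
  J2: d=56, p=10
Order: J5 → J1 → J4 → J3 → J2


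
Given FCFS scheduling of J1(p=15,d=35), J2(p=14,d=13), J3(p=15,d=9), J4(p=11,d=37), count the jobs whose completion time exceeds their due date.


Completion vs due date:
  J1: C=15, d=35 → on time
  J2: C=29, d=13 → TARDY
  J3: C=44, d=9 → TARDY
  J4: C=55, d=37 → TARDY
Tardy jobs: J2, J3, J4
Count = 3


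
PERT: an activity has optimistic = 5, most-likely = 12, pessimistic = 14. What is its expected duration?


te = (o + 4m + p) / 6
= (5 + 4×12 + 14) / 6
= (5 + 48 + 14) / 6
= 67 / 6
= 11.17


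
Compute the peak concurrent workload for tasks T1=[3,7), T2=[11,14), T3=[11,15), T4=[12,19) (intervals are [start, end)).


Check each time point for overlaps:
  t=12: 3 tasks active (T2, T3, T4)
Max concurrent = 3


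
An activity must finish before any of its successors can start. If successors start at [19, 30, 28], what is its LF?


LF = min of all successor start times
Successors start at: [19, 30, 28]
LF = min(19, 30, 28)
= 19


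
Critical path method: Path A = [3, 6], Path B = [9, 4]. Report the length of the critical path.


Path A: 3 + 6 = 9
Path B: 9 + 4 = 13
Critical path = longest = max(9, 13)
= 13 (Path B)


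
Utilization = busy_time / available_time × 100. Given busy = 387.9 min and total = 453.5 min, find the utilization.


Utilization = busy / total × 100
= 387.9 / 453.5 × 100
= 85.5%


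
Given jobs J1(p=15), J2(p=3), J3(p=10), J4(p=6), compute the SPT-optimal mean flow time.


SPT order: J2 → J4 → J3 → J1
Completion times:
  J2: C=3
  J4: C=9
  J3: C=19
  J1: C=34
Sum = 65, n = 4
Mean flow = 65/4
= 16.25


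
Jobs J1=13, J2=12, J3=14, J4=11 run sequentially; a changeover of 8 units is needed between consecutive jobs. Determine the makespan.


Makespan = Σ processing + (n-1) × setup
= (13 + 12 + 14 + 11) + (4-1)×8
= 50 + 24
= 74 time units


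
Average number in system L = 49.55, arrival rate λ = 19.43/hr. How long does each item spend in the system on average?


Little's law: L = λW → W = L / λ
= 49.55 / 19.43
= 2.55 hours


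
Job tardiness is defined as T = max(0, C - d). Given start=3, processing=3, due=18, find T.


Completion = start + processing = 3 + 3 = 6
Tardiness = max(0, C - d) = max(0, 6 - 18)
= max(0, -12)
= 0


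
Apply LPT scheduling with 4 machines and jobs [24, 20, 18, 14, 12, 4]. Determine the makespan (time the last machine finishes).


Jobs (LPT sorted): [24, 20, 18, 14, 12, 4]
Machines: 4
  J=24 → Machine 1 (load: 0+24=24)
  J=20 → Machine 2 (load: 0+20=20)
  J=18 → Machine 3 (load: 0+18=18)
  J=14 → Machine 4 (load: 0+14=14)
  J=12 → Machine 4 (load: 14+12=26)
  J=4 → Machine 3 (load: 18+4=22)
Machine loads: [24, 20, 22, 26]
Makespan = max = 26 time units


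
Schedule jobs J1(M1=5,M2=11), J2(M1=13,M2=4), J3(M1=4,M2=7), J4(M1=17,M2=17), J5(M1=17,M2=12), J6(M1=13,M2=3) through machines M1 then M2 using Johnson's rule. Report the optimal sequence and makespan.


Johnson's rule:
Group 1 (M1≤M2, sort by M1): ['J3', 'J1', 'J4']
Group 2 (M1>M2, sort desc M2): ['J5', 'J2', 'J6']
Sequence: J3 → J1 → J4 → J5 → J2 → J6
Makespan calculation:
  J3: M1 done=4, M2 done=11
  J1: M1 done=9, M2 done=22
  J4: M1 done=26, M2 done=43
  J5: M1 done=43, M2 done=55
  J2: M1 done=56, M2 done=60
  J6: M1 done=69, M2 done=72
= Sequence: J3 → J1 → J4 → J5 → J2 → J6, Makespan: 72


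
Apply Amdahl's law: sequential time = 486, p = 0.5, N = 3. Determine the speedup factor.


Amdahl's law: T_p = T × ((1-p) + p/N)
= 486 × ((1-0.5) + 0.5/3)
= 486 × (0.50 + 0.1667)
= 486 × 0.6667
= 324.00
Speedup = 486/324.00
= 1.50×


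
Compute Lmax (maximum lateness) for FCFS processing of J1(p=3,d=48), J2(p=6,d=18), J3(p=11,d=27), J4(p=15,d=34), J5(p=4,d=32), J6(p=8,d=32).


Lateness per job (L = C - d):
  J1: C=3, d=48, L=-45
  J2: C=9, d=18, L=-9
  J3: C=20, d=27, L=-7
  J4: C=35, d=34, L=1
  J5: C=39, d=32, L=7
  J6: C=47, d=32, L=15
Lmax = max(-45, -9, -7, 1, 7, 15)
= 15


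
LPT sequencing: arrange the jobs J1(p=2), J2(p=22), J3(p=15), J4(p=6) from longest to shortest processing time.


LPT: sort by longest processing time first
  J2: p=22
  J3: p=15
  J4: p=6
  J1: p=2
Order: J2 → J3 → J4 → J1


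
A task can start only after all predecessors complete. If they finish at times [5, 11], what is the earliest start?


ES = max of all predecessor completion times
Predecessors: [5, 11]
ES = max(5, 11)
= 11


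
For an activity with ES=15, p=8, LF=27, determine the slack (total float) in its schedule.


EF = ES + duration = 15 + 8 = 23
LS = LF - duration = 27 - 8 = 19
Total Float = LF - EF = 27 - 23
(or LS - ES = 19 - 15)
= 4


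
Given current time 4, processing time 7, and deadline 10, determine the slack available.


Slack = due - current_time - processing
= 10 - 4 - 7
= -1


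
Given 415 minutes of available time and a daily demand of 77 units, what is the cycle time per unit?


Cycle time = available time / demand
= 415 / 77
= 5.39 min/unit


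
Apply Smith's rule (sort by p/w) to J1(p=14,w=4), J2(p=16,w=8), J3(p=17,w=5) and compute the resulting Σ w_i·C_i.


WSPT order (by p/w): J2 → J3 → J1
  J2: C=16, w·C=8×16=128
  J3: C=33, w·C=5×33=165
  J1: C=47, w·C=4×47=188
Σ w·C = 481
= 481


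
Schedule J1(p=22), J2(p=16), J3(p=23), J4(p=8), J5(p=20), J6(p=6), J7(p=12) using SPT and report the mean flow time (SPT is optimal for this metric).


SPT order: J6 → J4 → J7 → J2 → J5 → J1 → J3
Completion times:
  J6: C=6
  J4: C=14
  J7: C=26
  J2: C=42
  J5: C=62
  J1: C=84
  J3: C=107
Sum = 341, n = 7
Mean flow = 341/7
= 48.71


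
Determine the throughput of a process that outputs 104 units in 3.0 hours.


Throughput = units / time
= 104 / 3.0
= 34.7 units/hour


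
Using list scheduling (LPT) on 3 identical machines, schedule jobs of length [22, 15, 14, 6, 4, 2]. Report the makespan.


Jobs (LPT sorted): [22, 15, 14, 6, 4, 2]
Machines: 3
  J=22 → Machine 1 (load: 0+22=22)
  J=15 → Machine 2 (load: 0+15=15)
  J=14 → Machine 3 (load: 0+14=14)
  J=6 → Machine 3 (load: 14+6=20)
  J=4 → Machine 2 (load: 15+4=19)
  J=2 → Machine 2 (load: 19+2=21)
Machine loads: [22, 21, 20]
Makespan = max = 22 time units


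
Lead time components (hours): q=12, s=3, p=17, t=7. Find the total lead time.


Lead time = queue + setup + processing + transit
= 12 + 3 + 17 + 7
= 39 hours


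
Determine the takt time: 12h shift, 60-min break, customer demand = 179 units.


Available = 12×60 - 60 = 660 min
Takt time = 660 / 179
= 3.69 min/unit


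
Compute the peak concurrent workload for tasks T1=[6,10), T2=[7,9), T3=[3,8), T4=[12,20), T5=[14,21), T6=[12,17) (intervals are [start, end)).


Check each time point for overlaps:
  t=7: 3 tasks active (T1, T2, T3)
Max concurrent = 3


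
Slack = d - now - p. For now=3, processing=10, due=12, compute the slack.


Slack = due - current_time - processing
= 12 - 3 - 10
= -1


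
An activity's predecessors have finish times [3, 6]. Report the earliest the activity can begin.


ES = max of all predecessor completion times
Predecessors: [3, 6]
ES = max(3, 6)
= 6


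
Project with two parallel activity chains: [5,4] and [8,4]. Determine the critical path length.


Path A: 5 + 4 = 9
Path B: 8 + 4 = 12
Critical path = longest = max(9, 12)
= 12 (Path B)


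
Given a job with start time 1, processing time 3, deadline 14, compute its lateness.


Completion = 1 + 3 = 4
Lateness = C - d = 4 - 14
= -10


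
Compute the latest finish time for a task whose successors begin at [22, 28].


LF = min of all successor start times
Successors start at: [22, 28]
LF = min(22, 28)
= 22


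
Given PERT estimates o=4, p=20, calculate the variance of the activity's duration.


σ² = ((p - o) / 6)² = (p - o)² / 36
= (20 - 4)² / 36
= 16² / 36
= 256 / 36
= 7.1111


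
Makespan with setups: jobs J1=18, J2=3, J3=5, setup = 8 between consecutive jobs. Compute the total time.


Makespan = Σ processing + (n-1) × setup
= (18 + 3 + 5) + (3-1)×8
= 26 + 16
= 42 time units


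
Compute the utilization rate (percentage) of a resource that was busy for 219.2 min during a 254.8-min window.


Utilization = busy / total × 100
= 219.2 / 254.8 × 100
= 86.0%


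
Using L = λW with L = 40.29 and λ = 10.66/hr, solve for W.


Little's law: L = λW → W = L / λ
= 40.29 / 10.66
= 3.78 hours


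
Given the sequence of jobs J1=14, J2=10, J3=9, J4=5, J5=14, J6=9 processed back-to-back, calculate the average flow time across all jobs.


Completion times:
  J1: completes at 14
  J2: completes at 24
  J3: completes at 33
  J4: completes at 38
  J5: completes at 52
  J6: completes at 61
Sum = 222
Average = 222/6
= 37.00


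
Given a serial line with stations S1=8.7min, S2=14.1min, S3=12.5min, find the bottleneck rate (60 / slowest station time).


Bottleneck = longest station time
Station times: [8.7, 14.1, 12.5]
Max = 14.1 min
Rate = 60 / 14.1
= 4.26 units/hour (bottleneck: 14.1min)


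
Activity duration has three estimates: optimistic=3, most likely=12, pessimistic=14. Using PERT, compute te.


te = (o + 4m + p) / 6
= (3 + 4×12 + 14) / 6
= (3 + 48 + 14) / 6
= 65 / 6
= 10.83


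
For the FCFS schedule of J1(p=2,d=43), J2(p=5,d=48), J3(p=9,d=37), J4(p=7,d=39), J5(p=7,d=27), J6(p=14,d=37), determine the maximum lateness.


Lateness per job (L = C - d):
  J1: C=2, d=43, L=-41
  J2: C=7, d=48, L=-41
  J3: C=16, d=37, L=-21
  J4: C=23, d=39, L=-16
  J5: C=30, d=27, L=3
  J6: C=44, d=37, L=7
Lmax = max(-41, -41, -21, -16, 3, 7)
= 7


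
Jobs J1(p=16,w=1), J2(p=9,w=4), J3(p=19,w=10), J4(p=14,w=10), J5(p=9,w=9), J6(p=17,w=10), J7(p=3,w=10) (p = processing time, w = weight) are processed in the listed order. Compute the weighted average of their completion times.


Completion times:
  J1: C=16, w×C=1×16=16
  J2: C=25, w×C=4×25=100
  J3: C=44, w×C=10×44=440
  J4: C=58, w×C=10×58=580
  J5: C=67, w×C=9×67=603
  J6: C=84, w×C=10×84=840
  J7: C=87, w×C=10×87=870
Sum w×C = 3449
Sum w = 54
Weighted avg = 3449/54
= 63.87


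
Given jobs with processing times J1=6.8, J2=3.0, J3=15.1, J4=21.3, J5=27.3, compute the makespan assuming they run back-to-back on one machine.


Sequential makespan: sum all processing times
= 6.8 + 3.0 + 15.1 + 21.3 + 27.3
= 73.5 time units


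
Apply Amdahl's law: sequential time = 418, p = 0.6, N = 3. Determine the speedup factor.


Amdahl's law: T_p = T × ((1-p) + p/N)
= 418 × ((1-0.6) + 0.6/3)
= 418 × (0.40 + 0.2000)
= 418 × 0.6000
= 250.80
Speedup = 418/250.80
= 1.67×


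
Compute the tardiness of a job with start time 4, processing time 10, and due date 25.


Completion = start + processing = 4 + 10 = 14
Tardiness = max(0, C - d) = max(0, 14 - 25)
= max(0, -11)
= 0


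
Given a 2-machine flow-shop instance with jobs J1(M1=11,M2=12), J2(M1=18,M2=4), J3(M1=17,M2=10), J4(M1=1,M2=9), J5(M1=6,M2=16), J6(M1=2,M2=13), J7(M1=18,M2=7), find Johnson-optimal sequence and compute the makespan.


Johnson's rule:
Group 1 (M1≤M2, sort by M1): ['J4', 'J6', 'J5', 'J1']
Group 2 (M1>M2, sort desc M2): ['J3', 'J7', 'J2']
Sequence: J4 → J6 → J5 → J1 → J3 → J7 → J2
Makespan calculation:
  J4: M1 done=1, M2 done=10
  J6: M1 done=3, M2 done=23
  J5: M1 done=9, M2 done=39
  J1: M1 done=20, M2 done=51
  J3: M1 done=37, M2 done=61
  J7: M1 done=55, M2 done=68
  J2: M1 done=73, M2 done=77
= Sequence: J4 → J6 → J5 → J1 → J3 → J7 → J2, Makespan: 77


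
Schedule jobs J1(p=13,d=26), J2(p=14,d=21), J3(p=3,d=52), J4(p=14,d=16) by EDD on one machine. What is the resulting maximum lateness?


EDD order: J4 → J2 → J1 → J3
Completion and lateness:
  J4: C=14, d=16, L=14-16=-2
  J2: C=28, d=21, L=28-21=7
  J1: C=41, d=26, L=41-26=15
  J3: C=44, d=52, L=44-52=-8
Lmax = max(-2, 7, 15, -8)
= 15


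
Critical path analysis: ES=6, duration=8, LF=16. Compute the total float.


EF = ES + duration = 6 + 8 = 14
LS = LF - duration = 16 - 8 = 8
Total Float = LF - EF = 16 - 14
(or LS - ES = 8 - 6)
= 2


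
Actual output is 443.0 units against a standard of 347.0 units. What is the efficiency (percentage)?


Efficiency = (actual / standard) × 100
= (443.0 / 347.0) × 100
= 127.7%


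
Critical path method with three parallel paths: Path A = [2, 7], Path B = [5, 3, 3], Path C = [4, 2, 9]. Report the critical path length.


Path A: 2 + 7 = 9
Path B: 5 + 3 + 3 = 11
Path C: 4 + 2 + 9 = 15
Critical path = longest = max(9, 11, 15)
= 15 (Path C)


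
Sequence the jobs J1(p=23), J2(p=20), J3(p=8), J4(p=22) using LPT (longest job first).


LPT: sort by longest processing time first
  J1: p=23
  J4: p=22
  J2: p=20
  J3: p=8
Order: J1 → J4 → J2 → J3


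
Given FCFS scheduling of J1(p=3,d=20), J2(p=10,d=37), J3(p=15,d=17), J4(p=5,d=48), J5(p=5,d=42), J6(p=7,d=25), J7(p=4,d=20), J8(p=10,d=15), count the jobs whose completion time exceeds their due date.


Completion vs due date:
  J1: C=3, d=20 → on time
  J2: C=13, d=37 → on time
  J3: C=28, d=17 → TARDY
  J4: C=33, d=48 → on time
  J5: C=38, d=42 → on time
  J6: C=45, d=25 → TARDY
  J7: C=49, d=20 → TARDY
  J8: C=59, d=15 → TARDY
Tardy jobs: J3, J6, J7, J8
Count = 4


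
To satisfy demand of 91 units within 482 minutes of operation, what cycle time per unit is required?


Cycle time = available time / demand
= 482 / 91
= 5.30 min/unit


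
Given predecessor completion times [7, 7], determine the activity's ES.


ES = max of all predecessor completion times
Predecessors: [7, 7]
ES = max(7, 7)
= 7


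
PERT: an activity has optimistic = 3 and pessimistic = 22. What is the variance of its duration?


σ² = ((p - o) / 6)² = (p - o)² / 36
= (22 - 3)² / 36
= 19² / 36
= 361 / 36
= 10.0278


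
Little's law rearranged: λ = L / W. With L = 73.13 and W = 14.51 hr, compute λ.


Little's law: L = λW → λ = L / W
= 73.13 / 14.51
= 5.04 per hour


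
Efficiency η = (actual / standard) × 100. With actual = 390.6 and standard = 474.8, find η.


Efficiency = (actual / standard) × 100
= (390.6 / 474.8) × 100
= 82.3%


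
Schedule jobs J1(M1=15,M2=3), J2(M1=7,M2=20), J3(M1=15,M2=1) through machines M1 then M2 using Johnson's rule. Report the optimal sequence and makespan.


Johnson's rule:
Group 1 (M1≤M2, sort by M1): ['J2']
Group 2 (M1>M2, sort desc M2): ['J1', 'J3']
Sequence: J2 → J1 → J3
Makespan calculation:
  J2: M1 done=7, M2 done=27
  J1: M1 done=22, M2 done=30
  J3: M1 done=37, M2 done=38
= Sequence: J2 → J1 → J3, Makespan: 38


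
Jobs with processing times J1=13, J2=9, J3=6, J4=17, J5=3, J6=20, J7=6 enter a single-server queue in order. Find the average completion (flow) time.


Completion times:
  J1: completes at 13
  J2: completes at 22
  J3: completes at 28
  J4: completes at 45
  J5: completes at 48
  J6: completes at 68
  J7: completes at 74
Sum = 298
Average = 298/7
= 42.57


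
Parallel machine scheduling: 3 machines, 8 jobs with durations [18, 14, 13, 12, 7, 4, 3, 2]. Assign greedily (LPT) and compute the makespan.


Jobs (LPT sorted): [18, 14, 13, 12, 7, 4, 3, 2]
Machines: 3
  J=18 → Machine 1 (load: 0+18=18)
  J=14 → Machine 2 (load: 0+14=14)
  J=13 → Machine 3 (load: 0+13=13)
  J=12 → Machine 3 (load: 13+12=25)
  J=7 → Machine 2 (load: 14+7=21)
  J=4 → Machine 1 (load: 18+4=22)
  J=3 → Machine 2 (load: 21+3=24)
  J=2 → Machine 1 (load: 22+2=24)
Machine loads: [24, 24, 25]
Makespan = max = 25 time units


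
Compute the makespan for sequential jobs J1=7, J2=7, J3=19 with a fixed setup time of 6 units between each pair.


Makespan = Σ processing + (n-1) × setup
= (7 + 7 + 19) + (3-1)×6
= 33 + 12
= 45 time units


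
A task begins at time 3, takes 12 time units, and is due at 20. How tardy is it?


Completion = start + processing = 3 + 12 = 15
Tardiness = max(0, C - d) = max(0, 15 - 20)
= max(0, -5)
= 0


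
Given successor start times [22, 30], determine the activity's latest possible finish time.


LF = min of all successor start times
Successors start at: [22, 30]
LF = min(22, 30)
= 22


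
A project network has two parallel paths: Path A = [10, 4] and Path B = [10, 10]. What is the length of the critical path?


Path A: 10 + 4 = 14
Path B: 10 + 10 = 20
Critical path = longest = max(14, 20)
= 20 (Path B)


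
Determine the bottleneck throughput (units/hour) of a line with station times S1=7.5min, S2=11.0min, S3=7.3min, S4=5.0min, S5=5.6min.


Bottleneck = longest station time
Station times: [7.5, 11.0, 7.3, 5.0, 5.6]
Max = 11.0 min
Rate = 60 / 11.0
= 5.45 units/hour (bottleneck: 11.0min)


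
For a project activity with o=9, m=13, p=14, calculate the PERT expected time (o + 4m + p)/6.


te = (o + 4m + p) / 6
= (9 + 4×13 + 14) / 6
= (9 + 52 + 14) / 6
= 75 / 6
= 12.50


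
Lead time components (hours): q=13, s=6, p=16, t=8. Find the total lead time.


Lead time = queue + setup + processing + transit
= 13 + 6 + 16 + 8
= 43 hours


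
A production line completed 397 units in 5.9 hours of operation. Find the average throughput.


Throughput = units / time
= 397 / 5.9
= 67.3 units/hour


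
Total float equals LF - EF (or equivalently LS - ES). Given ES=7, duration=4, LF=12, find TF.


EF = ES + duration = 7 + 4 = 11
LS = LF - duration = 12 - 4 = 8
Total Float = LF - EF = 12 - 11
(or LS - ES = 8 - 7)
= 1


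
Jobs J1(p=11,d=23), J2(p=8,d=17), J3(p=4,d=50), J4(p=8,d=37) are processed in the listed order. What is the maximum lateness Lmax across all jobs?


Lateness per job (L = C - d):
  J1: C=11, d=23, L=-12
  J2: C=19, d=17, L=2
  J3: C=23, d=50, L=-27
  J4: C=31, d=37, L=-6
Lmax = max(-12, 2, -27, -6)
= 2


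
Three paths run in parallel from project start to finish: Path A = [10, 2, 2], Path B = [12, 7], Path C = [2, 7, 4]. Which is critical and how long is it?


Path A: 10 + 2 + 2 = 14
Path B: 12 + 7 = 19
Path C: 2 + 7 + 4 = 13
Critical path = longest = max(14, 19, 13)
= 19 (Path B)


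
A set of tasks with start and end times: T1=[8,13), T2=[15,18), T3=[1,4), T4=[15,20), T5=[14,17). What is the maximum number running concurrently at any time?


Check each time point for overlaps:
  t=15: 3 tasks active (T2, T4, T5)
Max concurrent = 3


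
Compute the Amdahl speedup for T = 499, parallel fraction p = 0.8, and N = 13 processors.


Amdahl's law: T_p = T × ((1-p) + p/N)
= 499 × ((1-0.8) + 0.8/13)
= 499 × (0.20 + 0.0615)
= 499 × 0.2615
= 130.51
Speedup = 499/130.51
= 3.82×


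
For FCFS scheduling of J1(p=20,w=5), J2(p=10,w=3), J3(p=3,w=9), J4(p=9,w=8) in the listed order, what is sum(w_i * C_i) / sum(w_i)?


Completion times:
  J1: C=20, w×C=5×20=100
  J2: C=30, w×C=3×30=90
  J3: C=33, w×C=9×33=297
  J4: C=42, w×C=8×42=336
Sum w×C = 823
Sum w = 25
Weighted avg = 823/25
= 32.92


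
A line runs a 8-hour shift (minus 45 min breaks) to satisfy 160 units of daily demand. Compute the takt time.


Available = 8×60 - 45 = 435 min
Takt time = 435 / 160
= 2.72 min/unit


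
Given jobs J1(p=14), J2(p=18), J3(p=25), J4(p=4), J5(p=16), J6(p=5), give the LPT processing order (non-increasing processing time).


LPT: sort by longest processing time first
  J3: p=25
  J2: p=18
  J5: p=16
  J1: p=14
  J6: p=5
  J4: p=4
Order: J3 → J2 → J5 → J1 → J6 → J4


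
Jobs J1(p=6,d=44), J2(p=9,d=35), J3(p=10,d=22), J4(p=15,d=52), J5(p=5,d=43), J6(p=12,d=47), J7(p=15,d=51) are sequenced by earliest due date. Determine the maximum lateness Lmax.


EDD order: J3 → J2 → J5 → J1 → J6 → J7 → J4
Completion and lateness:
  J3: C=10, d=22, L=10-22=-12
  J2: C=19, d=35, L=19-35=-16
  J5: C=24, d=43, L=24-43=-19
  J1: C=30, d=44, L=30-44=-14
  J6: C=42, d=47, L=42-47=-5
  J7: C=57, d=51, L=57-51=6
  J4: C=72, d=52, L=72-52=20
Lmax = max(-12, -16, -19, -14, -5, 6, 20)
= 20


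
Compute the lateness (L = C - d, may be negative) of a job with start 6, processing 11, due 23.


Completion = 6 + 11 = 17
Lateness = C - d = 17 - 23
= -6


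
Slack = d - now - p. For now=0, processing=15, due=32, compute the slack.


Slack = due - current_time - processing
= 32 - 0 - 15
= 17


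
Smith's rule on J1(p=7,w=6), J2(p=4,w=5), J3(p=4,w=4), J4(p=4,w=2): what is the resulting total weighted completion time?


WSPT order (by p/w): J2 → J3 → J1 → J4
  J2: C=4, w·C=5×4=20
  J3: C=8, w·C=4×8=32
  J1: C=15, w·C=6×15=90
  J4: C=19, w·C=2×19=38
Σ w·C = 180
= 180


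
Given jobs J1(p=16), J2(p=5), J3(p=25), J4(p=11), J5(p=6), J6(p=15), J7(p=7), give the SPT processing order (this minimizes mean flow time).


SPT: sort by shortest processing time
  J2: p=5
  J5: p=6
  J7: p=7
  J4: p=11
  J6: p=15
  J1: p=16
  J3: p=25
Order: J2 → J5 → J7 → J4 → J6 → J1 → J3


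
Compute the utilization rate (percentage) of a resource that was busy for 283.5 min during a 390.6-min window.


Utilization = busy / total × 100
= 283.5 / 390.6 × 100
= 72.6%


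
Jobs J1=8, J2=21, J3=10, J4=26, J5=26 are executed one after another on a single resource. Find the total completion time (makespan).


Sequential makespan: sum all processing times
= 8 + 21 + 10 + 26 + 26
= 91 time units


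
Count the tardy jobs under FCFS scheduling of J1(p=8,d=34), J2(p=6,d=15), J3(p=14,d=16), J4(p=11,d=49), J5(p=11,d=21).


Completion vs due date:
  J1: C=8, d=34 → on time
  J2: C=14, d=15 → on time
  J3: C=28, d=16 → TARDY
  J4: C=39, d=49 → on time
  J5: C=50, d=21 → TARDY
Tardy jobs: J3, J5
Count = 2


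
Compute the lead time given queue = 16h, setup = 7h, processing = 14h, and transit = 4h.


Lead time = queue + setup + processing + transit
= 16 + 7 + 14 + 4
= 41 hours


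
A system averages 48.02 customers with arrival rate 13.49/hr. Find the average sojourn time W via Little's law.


Little's law: L = λW → W = L / λ
= 48.02 / 13.49
= 3.56 hours


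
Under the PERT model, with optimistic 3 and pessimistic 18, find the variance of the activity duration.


σ² = ((p - o) / 6)² = (p - o)² / 36
= (18 - 3)² / 36
= 15² / 36
= 225 / 36
= 6.2500


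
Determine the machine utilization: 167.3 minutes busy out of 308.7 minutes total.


Utilization = busy / total × 100
= 167.3 / 308.7 × 100
= 54.2%


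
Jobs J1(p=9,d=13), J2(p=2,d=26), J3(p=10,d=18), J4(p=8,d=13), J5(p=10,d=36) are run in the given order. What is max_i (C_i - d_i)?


Lateness per job (L = C - d):
  J1: C=9, d=13, L=-4
  J2: C=11, d=26, L=-15
  J3: C=21, d=18, L=3
  J4: C=29, d=13, L=16
  J5: C=39, d=36, L=3
Lmax = max(-4, -15, 3, 16, 3)
= 16


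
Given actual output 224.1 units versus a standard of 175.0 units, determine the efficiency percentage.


Efficiency = (actual / standard) × 100
= (224.1 / 175.0) × 100
= 128.1%


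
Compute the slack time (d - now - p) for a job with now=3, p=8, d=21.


Slack = due - current_time - processing
= 21 - 3 - 8
= 10


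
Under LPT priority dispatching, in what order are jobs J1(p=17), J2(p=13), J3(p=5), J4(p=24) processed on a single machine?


LPT: sort by longest processing time first
  J4: p=24
  J1: p=17
  J2: p=13
  J3: p=5
Order: J4 → J1 → J2 → J3


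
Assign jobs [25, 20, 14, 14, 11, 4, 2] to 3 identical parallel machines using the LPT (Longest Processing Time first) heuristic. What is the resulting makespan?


Jobs (LPT sorted): [25, 20, 14, 14, 11, 4, 2]
Machines: 3
  J=25 → Machine 1 (load: 0+25=25)
  J=20 → Machine 2 (load: 0+20=20)
  J=14 → Machine 3 (load: 0+14=14)
  J=14 → Machine 3 (load: 14+14=28)
  J=11 → Machine 2 (load: 20+11=31)
  J=4 → Machine 1 (load: 25+4=29)
  J=2 → Machine 3 (load: 28+2=30)
Machine loads: [29, 31, 30]
Makespan = max = 31 time units


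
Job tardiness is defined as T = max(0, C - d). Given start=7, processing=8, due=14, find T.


Completion = start + processing = 7 + 8 = 15
Tardiness = max(0, C - d) = max(0, 15 - 14)
= max(0, 1)
= 1


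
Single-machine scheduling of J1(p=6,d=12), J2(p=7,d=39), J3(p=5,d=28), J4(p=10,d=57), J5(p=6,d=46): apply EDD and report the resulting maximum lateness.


EDD order: J1 → J3 → J2 → J5 → J4
Completion and lateness:
  J1: C=6, d=12, L=6-12=-6
  J3: C=11, d=28, L=11-28=-17
  J2: C=18, d=39, L=18-39=-21
  J5: C=24, d=46, L=24-46=-22
  J4: C=34, d=57, L=34-57=-23
Lmax = max(-6, -17, -21, -22, -23)
= -6


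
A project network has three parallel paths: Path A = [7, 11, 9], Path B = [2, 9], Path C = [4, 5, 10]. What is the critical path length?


Path A: 7 + 11 + 9 = 27
Path B: 2 + 9 = 11
Path C: 4 + 5 + 10 = 19
Critical path = longest = max(27, 11, 19)
= 27 (Path A)


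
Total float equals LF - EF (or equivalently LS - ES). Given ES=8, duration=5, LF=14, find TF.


EF = ES + duration = 8 + 5 = 13
LS = LF - duration = 14 - 5 = 9
Total Float = LF - EF = 14 - 13
(or LS - ES = 9 - 8)
= 1


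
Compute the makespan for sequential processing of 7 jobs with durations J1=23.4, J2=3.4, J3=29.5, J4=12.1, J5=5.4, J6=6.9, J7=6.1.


Sequential makespan: sum all processing times
= 23.4 + 3.4 + 29.5 + 12.1 + 5.4 + 6.9 + 6.1
= 86.8 time units


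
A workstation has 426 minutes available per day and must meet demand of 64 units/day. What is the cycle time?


Cycle time = available time / demand
= 426 / 64
= 6.66 min/unit


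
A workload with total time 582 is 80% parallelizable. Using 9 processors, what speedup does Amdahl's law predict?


Amdahl's law: T_p = T × ((1-p) + p/N)
= 582 × ((1-0.8) + 0.8/9)
= 582 × (0.20 + 0.0889)
= 582 × 0.2889
= 168.13
Speedup = 582/168.13
= 3.46×


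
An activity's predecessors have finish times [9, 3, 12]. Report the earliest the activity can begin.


ES = max of all predecessor completion times
Predecessors: [9, 3, 12]
ES = max(9, 3, 12)
= 12


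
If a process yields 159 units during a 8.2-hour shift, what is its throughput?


Throughput = units / time
= 159 / 8.2
= 19.4 units/hour


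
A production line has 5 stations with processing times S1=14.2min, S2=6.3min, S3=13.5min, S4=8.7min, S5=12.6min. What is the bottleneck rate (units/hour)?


Bottleneck = longest station time
Station times: [14.2, 6.3, 13.5, 8.7, 12.6]
Max = 14.2 min
Rate = 60 / 14.2
= 4.23 units/hour (bottleneck: 14.2min)


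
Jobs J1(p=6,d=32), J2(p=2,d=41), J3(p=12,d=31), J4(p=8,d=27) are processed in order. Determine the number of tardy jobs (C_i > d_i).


Completion vs due date:
  J1: C=6, d=32 → on time
  J2: C=8, d=41 → on time
  J3: C=20, d=31 → on time
  J4: C=28, d=27 → TARDY
Tardy jobs: J4
Count = 1


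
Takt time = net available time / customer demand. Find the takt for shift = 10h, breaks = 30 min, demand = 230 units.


Available = 10×60 - 30 = 570 min
Takt time = 570 / 230
= 2.48 min/unit


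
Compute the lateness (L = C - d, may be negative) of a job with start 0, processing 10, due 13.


Completion = 0 + 10 = 10
Lateness = C - d = 10 - 13
= -3


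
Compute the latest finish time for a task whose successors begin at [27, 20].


LF = min of all successor start times
Successors start at: [27, 20]
LF = min(27, 20)
= 20


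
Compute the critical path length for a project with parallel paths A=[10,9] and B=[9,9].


Path A: 10 + 9 = 19
Path B: 9 + 9 = 18
Critical path = longest = max(19, 18)
= 19 (Path A)


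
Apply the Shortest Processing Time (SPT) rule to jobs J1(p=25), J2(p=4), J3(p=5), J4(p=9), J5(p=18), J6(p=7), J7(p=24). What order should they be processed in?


SPT: sort by shortest processing time
  J2: p=4
  J3: p=5
  J6: p=7
  J4: p=9
  J5: p=18
  J7: p=24
  J1: p=25
Order: J2 → J3 → J6 → J4 → J5 → J7 → J1


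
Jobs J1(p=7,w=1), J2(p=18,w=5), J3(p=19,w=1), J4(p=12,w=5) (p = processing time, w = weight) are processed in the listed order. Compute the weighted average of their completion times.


Completion times:
  J1: C=7, w×C=1×7=7
  J2: C=25, w×C=5×25=125
  J3: C=44, w×C=1×44=44
  J4: C=56, w×C=5×56=280
Sum w×C = 456
Sum w = 12
Weighted avg = 456/12
= 38.00


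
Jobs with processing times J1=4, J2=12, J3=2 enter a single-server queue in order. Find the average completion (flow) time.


Completion times:
  J1: completes at 4
  J2: completes at 16
  J3: completes at 18
Sum = 38
Average = 38/3
= 12.67


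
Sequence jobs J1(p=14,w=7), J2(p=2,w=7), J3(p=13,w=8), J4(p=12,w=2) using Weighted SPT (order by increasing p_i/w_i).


WSPT (Smith's rule): sort by p/w ascending
  J2: p/w = 2/7 = 0.286
  J3: p/w = 13/8 = 1.625
  J1: p/w = 14/7 = 2.000
  J4: p/w = 12/2 = 6.000
Order: J2 → J3 → J1 → J4


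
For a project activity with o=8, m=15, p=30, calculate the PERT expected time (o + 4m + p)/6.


te = (o + 4m + p) / 6
= (8 + 4×15 + 30) / 6
= (8 + 60 + 30) / 6
= 98 / 6
= 16.33


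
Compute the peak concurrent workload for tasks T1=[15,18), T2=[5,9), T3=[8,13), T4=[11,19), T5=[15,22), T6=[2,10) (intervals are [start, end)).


Check each time point for overlaps:
  t=8: 3 tasks active (T2, T3, T6)
Max concurrent = 3


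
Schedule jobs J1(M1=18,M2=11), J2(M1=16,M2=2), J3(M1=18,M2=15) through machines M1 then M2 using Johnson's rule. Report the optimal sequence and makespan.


Johnson's rule:
Group 1 (M1≤M2, sort by M1): []
Group 2 (M1>M2, sort desc M2): ['J3', 'J1', 'J2']
Sequence: J3 → J1 → J2
Makespan calculation:
  J3: M1 done=18, M2 done=33
  J1: M1 done=36, M2 done=47
  J2: M1 done=52, M2 done=54
= Sequence: J3 → J1 → J2, Makespan: 54


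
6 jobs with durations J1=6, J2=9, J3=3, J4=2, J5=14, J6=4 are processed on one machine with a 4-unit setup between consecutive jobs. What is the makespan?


Makespan = Σ processing + (n-1) × setup
= (6 + 9 + 3 + 2 + 14 + 4) + (6-1)×4
= 38 + 20
= 58 time units


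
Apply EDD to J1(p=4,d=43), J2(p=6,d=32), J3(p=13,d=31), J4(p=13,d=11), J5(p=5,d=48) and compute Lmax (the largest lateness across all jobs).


EDD order: J4 → J3 → J2 → J1 → J5
Completion and lateness:
  J4: C=13, d=11, L=13-11=2
  J3: C=26, d=31, L=26-31=-5
  J2: C=32, d=32, L=32-32=0
  J1: C=36, d=43, L=36-43=-7
  J5: C=41, d=48, L=41-48=-7
Lmax = max(2, -5, 0, -7, -7)
= 2


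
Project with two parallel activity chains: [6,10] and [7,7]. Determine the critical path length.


Path A: 6 + 10 = 16
Path B: 7 + 7 = 14
Critical path = longest = max(16, 14)
= 16 (Path A)


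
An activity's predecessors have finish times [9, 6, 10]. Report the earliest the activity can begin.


ES = max of all predecessor completion times
Predecessors: [9, 6, 10]
ES = max(9, 6, 10)
= 10


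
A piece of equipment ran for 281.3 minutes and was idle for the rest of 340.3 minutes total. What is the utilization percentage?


Utilization = busy / total × 100
= 281.3 / 340.3 × 100
= 82.7%


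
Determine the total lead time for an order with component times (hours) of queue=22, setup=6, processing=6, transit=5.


Lead time = queue + setup + processing + transit
= 22 + 6 + 6 + 5
= 39 hours


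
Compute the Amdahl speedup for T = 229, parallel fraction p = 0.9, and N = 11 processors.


Amdahl's law: T_p = T × ((1-p) + p/N)
= 229 × ((1-0.9) + 0.9/11)
= 229 × (0.10 + 0.0818)
= 229 × 0.1818
= 41.64
Speedup = 229/41.64
= 5.50×


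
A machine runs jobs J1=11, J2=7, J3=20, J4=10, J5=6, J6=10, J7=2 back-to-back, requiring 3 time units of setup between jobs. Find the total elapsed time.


Makespan = Σ processing + (n-1) × setup
= (11 + 7 + 20 + 10 + 6 + 10 + 2) + (7-1)×3
= 66 + 18
= 84 time units


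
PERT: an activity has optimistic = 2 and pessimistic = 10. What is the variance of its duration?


σ² = ((p - o) / 6)² = (p - o)² / 36
= (10 - 2)² / 36
= 8² / 36
= 64 / 36
= 1.7778
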